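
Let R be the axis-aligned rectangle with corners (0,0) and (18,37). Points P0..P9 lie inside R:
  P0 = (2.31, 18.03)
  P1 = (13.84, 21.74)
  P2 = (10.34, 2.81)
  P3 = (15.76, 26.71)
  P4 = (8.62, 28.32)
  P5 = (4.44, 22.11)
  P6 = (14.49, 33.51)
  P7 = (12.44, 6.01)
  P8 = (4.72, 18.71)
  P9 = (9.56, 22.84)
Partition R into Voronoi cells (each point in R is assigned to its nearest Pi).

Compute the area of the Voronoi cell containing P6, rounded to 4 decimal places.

Area of P6's cell: 60.3714

1. box [0,18]×[0,37]: [(0, 0) (18, 0) (18, 37) (0, 37)]
2. ⊥bis P6·P0 via (8.4,25.77): [(0, 32.3793) (18, 18.2165) (18, 37) (0, 37)]  |A|=210.6377
3. ⊥bis P6·P1 via (14.165,27.625): [(0, 32.3793) (5.4293, 28.1074) (18, 27.4132) (18, 37) (0, 37)]  |A|=152.8331
4. ⊥bis P6·P2 via (12.415,18.16): [(0, 32.3793) (5.4293, 28.1074) (18, 27.4132) (18, 37) (0, 37)]  |A|=152.8331
5. ⊥bis P6·P3 via (15.125,30.11): [(0, 32.3793) (5.2323, 28.2624) (18, 30.6469) (18, 37) (0, 37)]  |A|=131.2838
6. ⊥bis P6·P4 via (11.555,30.915): [(12.6718, 29.6518) (18, 30.6469) (18, 37) (6.1749, 37)]  |A|=60.3714
7. ⊥bis P6·P5 via (9.465,27.81): [(12.6718, 29.6518) (18, 30.6469) (18, 37) (6.1749, 37)]  |A|=60.3714
8. ⊥bis P6·P7 via (13.465,19.76): [(12.6718, 29.6518) (18, 30.6469) (18, 37) (6.1749, 37)]  |A|=60.3714
9. ⊥bis P6·P8 via (9.605,26.11): [(12.6718, 29.6518) (18, 30.6469) (18, 37) (6.1749, 37)]  |A|=60.3714
10. ⊥bis P6·P9 via (12.025,28.175): [(12.6718, 29.6518) (18, 30.6469) (18, 37) (6.1749, 37)]  |A|=60.3714
11. canonical 4-gon: [(12.6718, 29.6518) (18, 30.6469) (18, 37) (6.1749, 37)]
12. shoelace: 60.3714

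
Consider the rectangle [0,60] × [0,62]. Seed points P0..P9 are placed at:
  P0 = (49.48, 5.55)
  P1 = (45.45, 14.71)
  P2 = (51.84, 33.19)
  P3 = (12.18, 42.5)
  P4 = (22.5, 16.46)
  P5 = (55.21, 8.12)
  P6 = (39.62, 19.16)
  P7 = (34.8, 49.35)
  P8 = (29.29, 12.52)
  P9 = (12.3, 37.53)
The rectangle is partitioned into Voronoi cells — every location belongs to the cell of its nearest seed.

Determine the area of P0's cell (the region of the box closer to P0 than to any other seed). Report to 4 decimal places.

1. box [0,60]×[0,62]: [(0, 0) (60, 0) (60, 62) (0, 62)]
2. ⊥bis P0·P1 via (47.465,10.13): [(24.44, 0) (60, 0) (60, 15.6449)]  |A|=278.1656
3. ⊥bis P0·P2 via (50.66,19.37): [(24.44, 0) (60, 0) (60, 15.6449)]  |A|=278.1656
4. ⊥bis P0·P3 via (30.83,24.025): [(24.44, 0) (60, 0) (60, 15.6449)]  |A|=278.1656
5. ⊥bis P0·P4 via (35.99,11.005): [(33.0763, 3.7996) (31.5399, 0) (60, 0) (60, 15.6449)]  |A|=264.6772
6. ⊥bis P0·P5 via (52.345,6.835): [(50.3064, 11.3801) (33.0763, 3.7996) (31.5399, 0) (55.4106, 0)]  |A|=162.7362
7. ⊥bis P0·P6 via (44.55,12.355): [(50.3064, 11.3801) (33.0763, 3.7996) (31.5399, 0) (55.4106, 0)]  |A|=162.7362
8. ⊥bis P0·P7 via (42.14,27.45): [(50.3064, 11.3801) (33.0763, 3.7996) (31.5399, 0) (55.4106, 0)]  |A|=162.7362
9. ⊥bis P0·P8 via (39.385,9.035): [(50.3064, 11.3801) (38.3837, 6.1346) (36.2659, 0) (55.4106, 0)]  |A|=139.9506
10. ⊥bis P0·P9 via (30.89,21.54): [(50.3064, 11.3801) (38.3837, 6.1346) (36.2659, 0) (55.4106, 0)]  |A|=139.9506
11. canonical 4-gon: [(50.3064, 11.3801) (38.3837, 6.1346) (36.2659, 0) (55.4106, 0)]
12. shoelace: 139.9506

Area of P0's cell: 139.9506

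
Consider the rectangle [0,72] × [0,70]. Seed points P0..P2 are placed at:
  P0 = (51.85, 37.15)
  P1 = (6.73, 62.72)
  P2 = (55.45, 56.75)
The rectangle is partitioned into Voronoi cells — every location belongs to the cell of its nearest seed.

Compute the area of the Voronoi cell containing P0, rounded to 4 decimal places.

Area of P0's cell: 2734.7867

1. box [0,72]×[0,70]: [(0, 0) (72, 0) (72, 70) (0, 70)]
2. ⊥bis P0·P1 via (29.29,49.935): [(0.9913, 0) (72, 0) (72, 70) (40.6611, 70)]  |A|=3582.168
3. ⊥bis P0·P2 via (53.65,46.95): [(30.0544, 51.2839) (0.9913, 0) (72, 0) (72, 43.5796)]  |A|=2734.7867
4. canonical 4-gon: [(30.0544, 51.2839) (0.9913, 0) (72, 0) (72, 43.5796)]
5. shoelace: 2734.7867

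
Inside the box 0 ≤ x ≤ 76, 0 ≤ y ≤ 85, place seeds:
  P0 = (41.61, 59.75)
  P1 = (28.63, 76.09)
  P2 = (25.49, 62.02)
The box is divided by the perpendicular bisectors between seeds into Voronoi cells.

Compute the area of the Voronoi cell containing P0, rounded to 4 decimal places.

Area of P0's cell: 3655.1849

1. box [0,76]×[0,85]: [(0, 0) (76, 0) (76, 85) (0, 85)]
2. ⊥bis P0·P1 via (35.12,67.92): [(0, 40.0217) (0, 0) (76, 0) (76, 85) (56.6213, 85)]  |A|=5186.6356
3. ⊥bis P0·P2 via (33.55,60.885): [(34.4677, 67.4018) (24.9762, 0) (76, 0) (76, 85) (56.6213, 85)]  |A|=3655.1849
4. canonical 5-gon: [(34.4677, 67.4018) (24.9762, 0) (76, 0) (76, 85) (56.6213, 85)]
5. shoelace: 3655.1849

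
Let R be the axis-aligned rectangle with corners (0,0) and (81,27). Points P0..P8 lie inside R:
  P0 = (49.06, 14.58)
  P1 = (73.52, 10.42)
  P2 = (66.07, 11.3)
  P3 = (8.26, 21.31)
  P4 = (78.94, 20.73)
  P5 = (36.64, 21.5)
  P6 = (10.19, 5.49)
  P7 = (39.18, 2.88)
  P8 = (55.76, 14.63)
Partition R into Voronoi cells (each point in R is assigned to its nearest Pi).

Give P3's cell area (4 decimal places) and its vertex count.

Area of P3's cell: 299.8742 (4 vertices)

1. box [0,81]×[0,27]: [(0, 0) (81, 0) (81, 27) (0, 27)]
2. ⊥bis P3·P0 via (28.66,17.945): [(0, 0) (25.7, 0) (30.1536, 27) (0, 27)]  |A|=754.0234
3. ⊥bis P3·P1 via (40.89,15.865): [(0, 0) (25.7, 0) (30.1536, 27) (0, 27)]  |A|=754.0234
4. ⊥bis P3·P2 via (37.165,16.305): [(0, 0) (25.7, 0) (30.1536, 27) (0, 27)]  |A|=754.0234
5. ⊥bis P3·P4 via (43.6,21.02): [(0, 0) (25.7, 0) (30.1536, 27) (0, 27)]  |A|=754.0234
6. ⊥bis P3·P5 via (22.45,21.405): [(0, 0) (22.5933, 0) (22.4125, 27) (0, 27)]  |A|=607.5789
7. ⊥bis P3·P6 via (9.225,13.4): [(0, 12.2746) (22.4928, 15.0186) (22.4125, 27) (0, 27)]  |A|=299.8742
8. ⊥bis P3·P7 via (23.72,12.095): [(0, 12.2746) (22.4928, 15.0186) (22.4125, 27) (0, 27)]  |A|=299.8742
9. ⊥bis P3·P8 via (32.01,17.97): [(0, 12.2746) (22.4928, 15.0186) (22.4125, 27) (0, 27)]  |A|=299.8742
10. canonical 4-gon: [(0, 12.2746) (22.4928, 15.0186) (22.4125, 27) (0, 27)]
11. shoelace: 299.8742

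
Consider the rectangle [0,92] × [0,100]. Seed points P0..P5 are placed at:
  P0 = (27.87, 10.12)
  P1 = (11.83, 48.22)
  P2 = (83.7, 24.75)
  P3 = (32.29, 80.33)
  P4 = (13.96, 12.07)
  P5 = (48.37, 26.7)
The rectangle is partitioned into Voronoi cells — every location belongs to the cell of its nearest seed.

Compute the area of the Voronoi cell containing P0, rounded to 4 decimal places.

Area of P0's cell: 589.3151

1. box [0,92]×[0,100]: [(0, 0) (92, 0) (92, 100) (0, 100)]
2. ⊥bis P0·P1 via (19.85,29.17): [(0, 20.8132) (0, 0) (92, 0) (92, 59.545)]  |A|=3696.4755
3. ⊥bis P0·P2 via (55.785,17.435): [(49.445, 41.6294) (0, 20.8132) (0, 0) (60.3538, 0)]  |A|=1770.7996
4. ⊥bis P0·P3 via (30.08,45.225): [(49.445, 41.6294) (0, 20.8132) (0, 0) (60.3538, 0)]  |A|=1770.7996
5. ⊥bis P0·P4 via (20.915,11.095): [(49.445, 41.6294) (23.6746, 30.7801) (19.3596, 0) (60.3538, 0)]  |A|=1226.4814
6. ⊥bis P0·P5 via (38.12,18.41): [(26.9873, 32.1748) (23.6746, 30.7801) (19.3596, 0) (53.0096, 0)]  |A|=589.3151
7. canonical 4-gon: [(26.9873, 32.1748) (23.6746, 30.7801) (19.3596, 0) (53.0096, 0)]
8. shoelace: 589.3151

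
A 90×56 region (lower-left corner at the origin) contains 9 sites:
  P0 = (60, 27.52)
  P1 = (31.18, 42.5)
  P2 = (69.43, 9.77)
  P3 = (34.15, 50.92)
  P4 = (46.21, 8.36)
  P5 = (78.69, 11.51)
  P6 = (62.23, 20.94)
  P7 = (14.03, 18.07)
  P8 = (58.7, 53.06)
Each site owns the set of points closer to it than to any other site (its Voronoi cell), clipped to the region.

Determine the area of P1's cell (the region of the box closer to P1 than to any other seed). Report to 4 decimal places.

Area of P1's cell: 812.5120

1. box [0,90]×[0,56]: [(0, 0) (90, 0) (90, 56) (0, 56)]
2. ⊥bis P1·P0 via (45.59,35.01): [(0, 0) (27.3926, 0) (56.5001, 56) (0, 56)]  |A|=2348.996
3. ⊥bis P1·P2 via (50.305,26.135): [(0, 0) (27.3926, 0) (56.5001, 56) (0, 56)]  |A|=2348.996
4. ⊥bis P1·P3 via (32.665,46.71): [(0, 0) (27.3926, 0) (48.7266, 41.0446) (6.3277, 56) (0, 56)]  |A|=1973.8204
5. ⊥bis P1·P4 via (38.695,25.43): [(0, 8.3947) (41.1789, 26.5235) (48.7266, 41.0446) (6.3277, 56) (0, 56)]  |A|=1437.7045
6. ⊥bis P1·P5 via (54.935,27.005): [(0, 8.3947) (41.1789, 26.5235) (48.7266, 41.0446) (6.3277, 56) (0, 56)]  |A|=1437.7045
7. ⊥bis P1·P6 via (46.705,31.72): [(0, 8.3947) (41.1789, 26.5235) (48.7266, 41.0446) (6.3277, 56) (0, 56)]  |A|=1437.7045
8. ⊥bis P1·P7 via (22.605,30.285): [(0, 46.1538) (33.0568, 22.9478) (41.1789, 26.5235) (48.7266, 41.0446) (6.3277, 56) (0, 56)]  |A|=813.6064
9. ⊥bis P1·P8 via (44.94,47.78): [(0, 46.1538) (33.0568, 22.9478) (41.1789, 26.5235) (48.0351, 39.7141) (47.3364, 41.5349) (6.3277, 56) (0, 56)]  |A|=812.512
10. canonical 7-gon: [(0, 46.1538) (33.0568, 22.9478) (41.1789, 26.5235) (48.0351, 39.7141) (47.3364, 41.5349) (6.3277, 56) (0, 56)]
11. shoelace: 812.512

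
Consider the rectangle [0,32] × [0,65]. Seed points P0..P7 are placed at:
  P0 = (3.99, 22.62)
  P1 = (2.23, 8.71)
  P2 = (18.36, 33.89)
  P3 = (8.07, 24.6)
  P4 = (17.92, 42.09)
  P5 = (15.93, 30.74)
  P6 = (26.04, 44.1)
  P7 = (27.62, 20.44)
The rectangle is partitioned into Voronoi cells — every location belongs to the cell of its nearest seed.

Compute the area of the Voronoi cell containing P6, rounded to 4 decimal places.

Area of P6's cell: 353.1055

1. box [0,32]×[0,65]: [(0, 0) (32, 0) (32, 65) (0, 65)]
2. ⊥bis P6·P0 via (15.015,33.36): [(0, 48.7734) (32, 15.9243) (32, 65) (0, 65)]  |A|=1044.8364
3. ⊥bis P6·P1 via (14.135,26.405): [(0, 48.7734) (32, 15.9243) (32, 65) (0, 65)]  |A|=1044.8364
4. ⊥bis P6·P2 via (22.2,38.995): [(0, 55.6939) (32, 31.6234) (32, 65) (0, 65)]  |A|=682.9228
5. ⊥bis P6·P3 via (17.055,34.35): [(0, 55.6939) (32, 31.6234) (32, 65) (0, 65)]  |A|=682.9228
6. ⊥bis P6·P4 via (21.98,43.095): [(23.1768, 38.2603) (32, 31.6234) (32, 65) (16.5577, 65)]  |A|=353.7061
7. ⊥bis P6·P5 via (20.985,37.42): [(23.1768, 38.2603) (32, 31.6234) (32, 65) (16.5577, 65)]  |A|=353.7061
8. ⊥bis P6·P7 via (26.83,32.27): [(23.1768, 38.2603) (30.7889, 32.5344) (32, 32.6152) (32, 65) (16.5577, 65)]  |A|=353.1055
9. canonical 5-gon: [(23.1768, 38.2603) (30.7889, 32.5344) (32, 32.6152) (32, 65) (16.5577, 65)]
10. shoelace: 353.1055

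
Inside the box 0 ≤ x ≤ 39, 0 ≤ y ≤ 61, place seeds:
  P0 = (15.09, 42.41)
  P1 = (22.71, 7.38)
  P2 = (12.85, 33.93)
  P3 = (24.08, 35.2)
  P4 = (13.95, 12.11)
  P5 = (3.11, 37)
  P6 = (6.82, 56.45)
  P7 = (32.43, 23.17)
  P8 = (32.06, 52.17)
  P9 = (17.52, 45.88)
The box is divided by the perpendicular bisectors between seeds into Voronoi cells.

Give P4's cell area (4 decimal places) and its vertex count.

1. box [0,39]×[0,61]: [(0, 0) (39, 0) (39, 61) (0, 61)]
2. ⊥bis P4·P0 via (14.52,27.26): [(0, 27.8063) (0, 0) (39, 0) (39, 26.339)]  |A|=1055.8327
3. ⊥bis P4·P1 via (18.33,9.745): [(27.5231, 26.7708) (0, 27.8063) (0, 0) (13.0681, 0)]  |A|=557.5805
4. ⊥bis P4·P2 via (13.4,23.02): [(25.8364, 23.647) (0, 22.3445) (0, 0) (13.0681, 0)]  |A|=443.1615
5. ⊥bis P4·P3 via (19.015,23.655): [(24.5335, 21.2339) (19.7345, 23.3393) (0, 22.3445) (0, 0) (13.0681, 0)]  |A|=435.9999
6. ⊥bis P4·P5 via (8.53,24.555): [(24.5335, 21.2339) (19.7345, 23.3393) (3.9065, 22.5414) (0, 20.84) (0, 0) (13.0681, 0)]  |A|=433.0613
7. ⊥bis P4·P6 via (10.385,34.28): [(24.5335, 21.2339) (19.7345, 23.3393) (3.9065, 22.5414) (0, 20.84) (0, 0) (13.0681, 0)]  |A|=433.0613
8. ⊥bis P4·P7 via (23.19,17.64): [(22.8761, 18.1645) (19.7949, 23.3129) (19.7345, 23.3393) (3.9065, 22.5414) (0, 20.84) (0, 0) (13.0681, 0)]  |A|=424.066
9. ⊥bis P4·P8 via (23.005,32.14): [(22.8761, 18.1645) (19.7949, 23.3129) (19.7345, 23.3393) (3.9065, 22.5414) (0, 20.84) (0, 0) (13.0681, 0)]  |A|=424.066
10. ⊥bis P4·P9 via (15.735,28.995): [(22.8761, 18.1645) (19.7949, 23.3129) (19.7345, 23.3393) (3.9065, 22.5414) (0, 20.84) (0, 0) (13.0681, 0)]  |A|=424.066
11. canonical 7-gon: [(22.8761, 18.1645) (19.7949, 23.3129) (19.7345, 23.3393) (3.9065, 22.5414) (0, 20.84) (0, 0) (13.0681, 0)]
12. shoelace: 424.066

Area of P4's cell: 424.0660 (7 vertices)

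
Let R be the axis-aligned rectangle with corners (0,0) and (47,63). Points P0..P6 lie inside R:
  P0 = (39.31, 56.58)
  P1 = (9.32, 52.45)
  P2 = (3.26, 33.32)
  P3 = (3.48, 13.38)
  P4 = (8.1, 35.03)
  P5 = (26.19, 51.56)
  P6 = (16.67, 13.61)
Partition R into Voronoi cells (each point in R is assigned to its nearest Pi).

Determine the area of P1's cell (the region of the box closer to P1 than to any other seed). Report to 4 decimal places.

Area of P1's cell: 342.7135

1. box [0,47]×[0,63]: [(0, 0) (47, 0) (47, 63) (0, 63)]
2. ⊥bis P1·P0 via (24.315,54.515): [(0, 0) (31.8224, 0) (23.1465, 63) (0, 63)]  |A|=1731.5207
3. ⊥bis P1·P2 via (6.29,42.885): [(0, 44.8775) (26.8119, 36.3841) (23.1465, 63) (0, 63)]  |A|=550.981
4. ⊥bis P1·P3 via (6.4,32.915): [(0, 44.8775) (26.8119, 36.3841) (23.1465, 63) (0, 63)]  |A|=550.981
5. ⊥bis P1·P4 via (8.71,43.74): [(0, 44.8775) (2.138, 44.2003) (25.9653, 42.5315) (23.1465, 63) (0, 63)]  |A|=478.449
6. ⊥bis P1·P5 via (17.755,52.005): [(0, 44.8775) (2.138, 44.2003) (17.2873, 43.1393) (18.3351, 63) (0, 63)]  |A|=342.7135
7. ⊥bis P1·P6 via (12.995,33.03): [(0, 44.8775) (2.138, 44.2003) (17.2873, 43.1393) (18.3351, 63) (0, 63)]  |A|=342.7135
8. canonical 5-gon: [(0, 44.8775) (2.138, 44.2003) (17.2873, 43.1393) (18.3351, 63) (0, 63)]
9. shoelace: 342.7135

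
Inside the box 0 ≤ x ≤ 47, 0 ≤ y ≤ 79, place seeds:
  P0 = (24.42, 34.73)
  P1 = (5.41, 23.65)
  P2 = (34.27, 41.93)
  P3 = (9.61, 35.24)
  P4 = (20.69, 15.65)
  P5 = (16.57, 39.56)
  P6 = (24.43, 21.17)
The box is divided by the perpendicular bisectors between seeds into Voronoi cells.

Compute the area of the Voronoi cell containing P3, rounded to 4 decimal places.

Area of P3's cell: 264.8437

1. box [0,47]×[0,79]: [(0, 0) (47, 0) (47, 79) (0, 79)]
2. ⊥bis P3·P0 via (17.015,34.985): [(0, 0) (15.8102, 0) (18.5307, 79) (0, 79)]  |A|=1356.4679
3. ⊥bis P3·P1 via (7.51,29.445): [(0, 32.1665) (16.7094, 26.1113) (18.5307, 79) (0, 79)]  |A|=881.3131
4. ⊥bis P3·P2 via (21.94,38.585): [(0, 32.1665) (16.7094, 26.1113) (17.6797, 54.2887) (10.9758, 79) (0, 79)]  |A|=787.9677
5. ⊥bis P3·P4 via (15.15,25.445): [(0, 32.1665) (16.477, 26.1955) (16.717, 26.3313) (17.6797, 54.2887) (10.9758, 79) (0, 79)]  |A|=787.9418
6. ⊥bis P3·P5 via (13.09,37.4): [(0, 58.4894) (0, 32.1665) (16.477, 26.1955) (16.717, 26.3313) (16.8875, 31.2818)]  |A|=265.9758
7. ⊥bis P3·P6 via (17.02,28.205): [(0, 58.4894) (0, 32.1665) (15.4616, 26.5635) (16.7725, 27.9444) (16.8875, 31.2818)]  |A|=264.8437
8. canonical 5-gon: [(0, 58.4894) (0, 32.1665) (15.4616, 26.5635) (16.7725, 27.9444) (16.8875, 31.2818)]
9. shoelace: 264.8437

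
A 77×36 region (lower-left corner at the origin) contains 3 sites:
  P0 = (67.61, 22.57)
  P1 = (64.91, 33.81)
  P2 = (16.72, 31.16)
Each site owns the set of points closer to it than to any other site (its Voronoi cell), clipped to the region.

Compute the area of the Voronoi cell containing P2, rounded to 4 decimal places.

1. box [0,77]×[0,36]: [(0, 0) (77, 0) (77, 36) (0, 36)]
2. ⊥bis P2·P0 via (42.165,26.865): [(0, 0) (37.6303, 0) (43.7069, 36) (0, 36)]  |A|=1464.0706
3. ⊥bis P2·P1 via (40.815,32.485): [(0, 0) (37.6303, 0) (41.3798, 22.2134) (40.6217, 36) (0, 36)]  |A|=1442.8032
4. canonical 5-gon: [(0, 0) (37.6303, 0) (41.3798, 22.2134) (40.6217, 36) (0, 36)]
5. shoelace: 1442.8032

Area of P2's cell: 1442.8032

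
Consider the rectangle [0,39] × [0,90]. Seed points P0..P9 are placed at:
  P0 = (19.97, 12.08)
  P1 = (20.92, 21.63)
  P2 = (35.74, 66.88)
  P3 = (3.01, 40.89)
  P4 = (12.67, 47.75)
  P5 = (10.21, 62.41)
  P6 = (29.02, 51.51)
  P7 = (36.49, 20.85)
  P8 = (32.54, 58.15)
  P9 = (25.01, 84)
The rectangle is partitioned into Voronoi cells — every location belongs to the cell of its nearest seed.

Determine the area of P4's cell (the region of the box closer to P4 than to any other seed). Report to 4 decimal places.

1. box [0,39]×[0,90]: [(0, 0) (39, 0) (39, 90) (0, 90)]
2. ⊥bis P4·P0 via (16.32,29.915): [(0, 26.5751) (39, 34.5565) (39, 90) (0, 90)]  |A|=2317.9338
3. ⊥bis P4·P1 via (16.795,34.69): [(0, 29.3853) (39, 41.7034) (39, 90) (0, 90)]  |A|=2123.7694
4. ⊥bis P4·P2 via (24.205,57.315): [(0, 86.5052) (0, 29.3853) (37.5342, 41.2405)]  |A|=1071.9767
5. ⊥bis P4·P3 via (7.84,44.32): [(0, 86.5052) (0, 55.36) (15.0664, 34.144) (37.5342, 41.2405)]  |A|=876.3039
6. ⊥bis P4·P5 via (11.44,55.08): [(24.2727, 57.2334) (1.3958, 53.3945) (15.0664, 34.144) (37.5342, 41.2405)]  |A|=473.1536
7. ⊥bis P4·P6 via (20.845,49.63): [(19.2888, 56.3971) (1.3958, 53.3945) (15.0664, 34.144) (23.7738, 36.8943)]  |A|=283.825
8. ⊥bis P4·P7 via (24.58,34.3): [(19.2888, 56.3971) (1.3958, 53.3945) (15.0664, 34.144) (23.7738, 36.8943)]  |A|=283.825
9. ⊥bis P4·P8 via (22.605,52.95): [(19.2888, 56.3971) (1.3958, 53.3945) (15.0664, 34.144) (23.7738, 36.8943)]  |A|=283.825
10. ⊥bis P4·P9 via (18.84,65.875): [(19.2888, 56.3971) (1.3958, 53.3945) (15.0664, 34.144) (23.7738, 36.8943)]  |A|=283.825
11. canonical 4-gon: [(19.2888, 56.3971) (1.3958, 53.3945) (15.0664, 34.144) (23.7738, 36.8943)]
12. shoelace: 283.825

Area of P4's cell: 283.8250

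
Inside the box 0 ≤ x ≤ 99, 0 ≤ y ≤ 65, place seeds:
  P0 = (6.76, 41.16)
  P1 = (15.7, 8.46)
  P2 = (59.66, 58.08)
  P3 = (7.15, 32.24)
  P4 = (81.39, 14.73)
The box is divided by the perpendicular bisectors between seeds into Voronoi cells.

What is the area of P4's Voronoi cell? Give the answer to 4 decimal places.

1. box [0,99]×[0,65]: [(0, 0) (99, 0) (99, 65) (0, 65)]
2. ⊥bis P4·P0 via (44.075,27.945): [(34.1784, 0) (99, 0) (99, 65) (57.1979, 65)]  |A|=3465.2709
3. ⊥bis P4·P1 via (48.545,11.595): [(46.3668, 34.4162) (49.6517, 0) (99, 0) (99, 65) (57.1979, 65)]  |A|=3199.0037
4. ⊥bis P4·P2 via (70.525,36.405): [(47.2887, 24.7574) (49.6517, 0) (99, 0) (99, 50.6786)]  |A|=1921.1959
5. ⊥bis P4·P3 via (44.27,23.485): [(47.2887, 24.7574) (49.6517, 0) (99, 0) (99, 50.6786)]  |A|=1921.1959
6. canonical 4-gon: [(47.2887, 24.7574) (49.6517, 0) (99, 0) (99, 50.6786)]
7. shoelace: 1921.1959

Area of P4's cell: 1921.1959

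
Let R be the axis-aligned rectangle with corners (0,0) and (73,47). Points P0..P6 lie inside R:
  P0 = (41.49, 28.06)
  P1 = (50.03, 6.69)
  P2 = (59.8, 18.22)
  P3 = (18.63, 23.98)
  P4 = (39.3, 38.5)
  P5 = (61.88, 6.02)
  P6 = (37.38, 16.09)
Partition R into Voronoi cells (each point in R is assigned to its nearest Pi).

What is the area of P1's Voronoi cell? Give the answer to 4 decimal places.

Area of P1's cell: 227.7082

1. box [0,73]×[0,47]: [(0, 0) (73, 0) (73, 47) (0, 47)]
2. ⊥bis P1·P0 via (45.76,17.375): [(2.2818, 0) (73, 0) (73, 28.2608)]  |A|=999.2764
3. ⊥bis P1·P2 via (54.915,12.455): [(48.0355, 18.2844) (2.2818, 0) (69.6137, 0)]  |A|=615.56
4. ⊥bis P1·P3 via (34.33,15.335): [(48.0355, 18.2844) (32.5455, 12.0941) (25.886, 0) (69.6137, 0)]  |A|=472.8241
5. ⊥bis P1·P4 via (44.665,22.595): [(48.0355, 18.2844) (32.5455, 12.0941) (25.886, 0) (69.6137, 0)]  |A|=472.8241
6. ⊥bis P1·P5 via (55.955,6.355): [(56.2366, 11.3352) (48.0355, 18.2844) (32.5455, 12.0941) (25.886, 0) (55.5957, 0)]  |A|=393.376
7. ⊥bis P1·P6 via (43.705,11.39): [(56.2366, 11.3352) (48.5219, 17.8723) (35.2413, 0) (55.5957, 0)]  |A|=227.7082
8. canonical 4-gon: [(56.2366, 11.3352) (48.5219, 17.8723) (35.2413, 0) (55.5957, 0)]
9. shoelace: 227.7082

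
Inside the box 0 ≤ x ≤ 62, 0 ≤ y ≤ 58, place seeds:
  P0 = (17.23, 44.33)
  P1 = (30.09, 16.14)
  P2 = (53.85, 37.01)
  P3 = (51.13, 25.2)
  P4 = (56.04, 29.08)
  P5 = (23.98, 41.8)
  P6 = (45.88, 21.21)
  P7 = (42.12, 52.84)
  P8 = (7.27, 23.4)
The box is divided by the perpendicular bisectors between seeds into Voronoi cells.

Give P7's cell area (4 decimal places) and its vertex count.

Area of P7's cell: 385.0925 (4 vertices)

1. box [0,62]×[0,58]: [(0, 0) (62, 0) (62, 58) (0, 58)]
2. ⊥bis P7·P0 via (29.675,48.585): [(46.2864, 0) (62, 0) (62, 58) (26.456, 58)]  |A|=1486.4706
3. ⊥bis P7·P1 via (36.105,34.49): [(34.2908, 35.0847) (62, 26.0018) (62, 58) (26.456, 58)]  |A|=850.5734
4. ⊥bis P7·P2 via (47.985,44.925): [(34.2908, 35.0847) (34.5781, 34.9905) (62, 55.3101) (62, 58) (26.456, 58)]  |A|=448.7289
5. ⊥bis P7·P3 via (46.625,39.02): [(34.2908, 35.0847) (34.4213, 35.0419) (34.825, 35.1735) (62, 55.3101) (62, 58) (26.456, 58)]  |A|=448.7082
6. ⊥bis P7·P4 via (49.08,40.96): [(34.2908, 35.0847) (34.4213, 35.0419) (34.825, 35.1735) (62, 55.3101) (62, 58) (26.456, 58)]  |A|=448.7082
7. ⊥bis P7·P5 via (33.05,47.32): [(38.6965, 38.0422) (62, 55.3101) (62, 58) (26.5502, 58)]  |A|=385.0925
8. ⊥bis P7·P6 via (44,37.025): [(38.6965, 38.0422) (62, 55.3101) (62, 58) (26.5502, 58)]  |A|=385.0925
9. ⊥bis P7·P8 via (24.695,38.12): [(38.6965, 38.0422) (62, 55.3101) (62, 58) (26.5502, 58)]  |A|=385.0925
10. canonical 4-gon: [(38.6965, 38.0422) (62, 55.3101) (62, 58) (26.5502, 58)]
11. shoelace: 385.0925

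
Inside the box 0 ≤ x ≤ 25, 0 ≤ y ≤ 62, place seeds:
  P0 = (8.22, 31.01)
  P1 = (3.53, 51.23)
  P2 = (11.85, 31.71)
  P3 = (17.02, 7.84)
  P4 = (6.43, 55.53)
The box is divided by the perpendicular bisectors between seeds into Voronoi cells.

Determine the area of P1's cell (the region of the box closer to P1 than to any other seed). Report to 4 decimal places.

1. box [0,25]×[0,62]: [(0, 0) (25, 0) (25, 62) (0, 62)]
2. ⊥bis P1·P0 via (5.875,41.12): [(0, 39.7573) (25, 45.556) (25, 62) (0, 62)]  |A|=483.5835
3. ⊥bis P1·P2 via (7.69,41.47): [(0, 39.7573) (8.0554, 41.6257) (25, 48.848) (25, 62) (0, 62)]  |A|=455.6925
4. ⊥bis P1·P3 via (10.275,29.535): [(0, 39.7573) (8.0554, 41.6257) (25, 48.848) (25, 62) (0, 62)]  |A|=455.6925
5. ⊥bis P1·P4 via (4.98,53.38): [(0, 56.7386) (0, 39.7573) (8.0554, 41.6257) (16.8504, 45.3744)]  |A|=149.9526
6. canonical 4-gon: [(0, 56.7386) (0, 39.7573) (8.0554, 41.6257) (16.8504, 45.3744)]
7. shoelace: 149.9526

Area of P1's cell: 149.9526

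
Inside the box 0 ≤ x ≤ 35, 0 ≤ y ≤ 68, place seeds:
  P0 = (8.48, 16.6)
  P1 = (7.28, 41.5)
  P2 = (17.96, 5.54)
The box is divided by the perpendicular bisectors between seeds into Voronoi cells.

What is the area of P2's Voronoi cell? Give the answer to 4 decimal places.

1. box [0,35]×[0,68]: [(0, 0) (35, 0) (35, 68) (0, 68)]
2. ⊥bis P2·P0 via (13.22,11.07): [(0.305, 0) (35, 0) (35, 29.7386)]  |A|=515.8899
3. ⊥bis P2·P1 via (12.62,23.52): [(0.305, 0) (35, 0) (35, 29.7386)]  |A|=515.8899
4. canonical 3-gon: [(0.305, 0) (35, 0) (35, 29.7386)]
5. shoelace: 515.8899

Area of P2's cell: 515.8899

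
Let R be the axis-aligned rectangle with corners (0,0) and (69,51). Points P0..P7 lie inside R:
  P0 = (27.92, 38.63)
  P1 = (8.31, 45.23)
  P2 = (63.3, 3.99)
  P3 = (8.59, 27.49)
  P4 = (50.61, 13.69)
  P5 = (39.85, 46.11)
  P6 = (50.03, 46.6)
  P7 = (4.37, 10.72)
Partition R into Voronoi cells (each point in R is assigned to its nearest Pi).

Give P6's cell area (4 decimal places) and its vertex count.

1. box [0,69]×[0,51]: [(0, 0) (69, 0) (69, 51) (0, 51)]
2. ⊥bis P6·P0 via (38.975,42.615): [(54.3364, 0) (69, 0) (69, 51) (35.9525, 51)]  |A|=1216.633
3. ⊥bis P6·P1 via (29.17,45.915): [(54.3364, 0) (69, 0) (69, 51) (35.9525, 51)]  |A|=1216.633
4. ⊥bis P6·P2 via (56.665,25.295): [(46.3737, 22.09) (69, 29.1365) (69, 51) (35.9525, 51)]  |A|=725.0483
5. ⊥bis P6·P3 via (29.31,37.045): [(46.3737, 22.09) (69, 29.1365) (69, 51) (35.9525, 51)]  |A|=725.0483
6. ⊥bis P6·P4 via (50.32,30.145): [(43.5133, 30.025) (69, 30.4742) (69, 51) (35.9525, 51)]  |A|=608.1527
7. ⊥bis P6·P5 via (44.94,46.355): [(45.7241, 30.064) (69, 30.4742) (69, 51) (44.7164, 51)]  |A|=493.0781
8. ⊥bis P6·P7 via (27.2,28.66): [(45.7241, 30.064) (69, 30.4742) (69, 51) (44.7164, 51)]  |A|=493.0781
9. canonical 4-gon: [(45.7241, 30.064) (69, 30.4742) (69, 51) (44.7164, 51)]
10. shoelace: 493.0781

Area of P6's cell: 493.0781 (4 vertices)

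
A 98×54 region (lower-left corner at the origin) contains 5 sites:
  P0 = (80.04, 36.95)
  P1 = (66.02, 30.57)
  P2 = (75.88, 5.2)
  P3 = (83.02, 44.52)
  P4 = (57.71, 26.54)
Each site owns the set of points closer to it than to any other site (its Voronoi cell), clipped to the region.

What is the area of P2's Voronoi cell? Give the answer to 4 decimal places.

Area of P2's cell: 749.4305

1. box [0,98]×[0,54]: [(0, 0) (98, 0) (98, 54) (0, 54)]
2. ⊥bis P2·P0 via (77.96,21.075): [(0, 31.2896) (0, 0) (98, 0) (98, 18.4493)]  |A|=2437.2055
3. ⊥bis P2·P1 via (70.95,17.885): [(78.8559, 20.9576) (24.9315, 0) (98, 0) (98, 18.4493)]  |A|=942.2682
4. ⊥bis P2·P3 via (79.45,24.86): [(78.8559, 20.9576) (24.9315, 0) (98, 0) (98, 18.4493)]  |A|=942.2682
5. ⊥bis P2·P4 via (66.795,15.87): [(78.8559, 20.9576) (67.6597, 16.6062) (48.1563, 0) (98, 0) (98, 18.4493)]  |A|=749.4305
6. canonical 5-gon: [(78.8559, 20.9576) (67.6597, 16.6062) (48.1563, 0) (98, 0) (98, 18.4493)]
7. shoelace: 749.4305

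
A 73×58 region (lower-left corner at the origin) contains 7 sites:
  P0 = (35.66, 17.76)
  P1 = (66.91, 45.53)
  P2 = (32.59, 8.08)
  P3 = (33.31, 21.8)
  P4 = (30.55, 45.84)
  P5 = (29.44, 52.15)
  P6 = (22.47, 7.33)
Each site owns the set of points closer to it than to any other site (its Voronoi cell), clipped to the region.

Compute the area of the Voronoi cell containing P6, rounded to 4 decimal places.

Area of P6's cell: 682.3217

1. box [0,73]×[0,58]: [(0, 0) (73, 0) (73, 58) (0, 58)]
2. ⊥bis P6·P0 via (29.065,12.545): [(0, 49.3012) (0, 0) (38.985, 0)]  |A|=961.0031
3. ⊥bis P6·P1 via (44.69,26.43): [(0, 49.3012) (0, 0) (38.985, 0)]  |A|=961.0031
4. ⊥bis P6·P2 via (27.53,7.705): [(26.9755, 15.1875) (0, 49.3012) (0, 0) (28.101, 0)]  |A|=878.3534
5. ⊥bis P6·P3 via (27.89,14.565): [(26.9755, 15.1875) (26.8539, 15.3411) (0, 35.4584) (0, 0) (28.101, 0)]  |A|=692.4863
6. ⊥bis P6·P4 via (26.51,26.585): [(26.9755, 15.1875) (26.8539, 15.3411) (6.1396, 30.859) (0, 32.1472) (0, 0) (28.101, 0)]  |A|=682.3217
7. ⊥bis P6·P5 via (25.955,29.74): [(26.9755, 15.1875) (26.8539, 15.3411) (6.1396, 30.859) (0, 32.1472) (0, 0) (28.101, 0)]  |A|=682.3217
8. canonical 6-gon: [(26.9755, 15.1875) (26.8539, 15.3411) (6.1396, 30.859) (0, 32.1472) (0, 0) (28.101, 0)]
9. shoelace: 682.3217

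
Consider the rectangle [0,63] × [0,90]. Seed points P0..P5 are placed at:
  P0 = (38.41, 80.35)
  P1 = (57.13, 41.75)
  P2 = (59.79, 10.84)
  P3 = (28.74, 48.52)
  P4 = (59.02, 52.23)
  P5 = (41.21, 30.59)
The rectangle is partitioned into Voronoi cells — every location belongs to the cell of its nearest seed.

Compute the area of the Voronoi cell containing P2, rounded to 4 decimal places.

1. box [0,63]×[0,90]: [(0, 0) (63, 0) (63, 90) (0, 90)]
2. ⊥bis P2·P0 via (49.1,45.595): [(0, 30.4927) (0, 0) (63, 0) (63, 49.8704)]  |A|=2531.4385
3. ⊥bis P2·P1 via (58.46,26.295): [(0, 21.2641) (0, 0) (63, 0) (63, 26.6857)]  |A|=1510.4201
4. ⊥bis P2·P3 via (44.265,29.68): [(38.0229, 24.5363) (8.2475, 0) (63, 0) (63, 26.6857)]  |A|=1004.9756
5. ⊥bis P2·P4 via (59.405,31.535): [(38.0229, 24.5363) (8.2475, 0) (63, 0) (63, 26.6857)]  |A|=1004.9756
6. ⊥bis P2·P5 via (50.5,20.715): [(56.2271, 26.1028) (28.4806, 0) (63, 0) (63, 26.6857)]  |A|=540.8973
7. canonical 4-gon: [(56.2271, 26.1028) (28.4806, 0) (63, 0) (63, 26.6857)]
8. shoelace: 540.8973

Area of P2's cell: 540.8973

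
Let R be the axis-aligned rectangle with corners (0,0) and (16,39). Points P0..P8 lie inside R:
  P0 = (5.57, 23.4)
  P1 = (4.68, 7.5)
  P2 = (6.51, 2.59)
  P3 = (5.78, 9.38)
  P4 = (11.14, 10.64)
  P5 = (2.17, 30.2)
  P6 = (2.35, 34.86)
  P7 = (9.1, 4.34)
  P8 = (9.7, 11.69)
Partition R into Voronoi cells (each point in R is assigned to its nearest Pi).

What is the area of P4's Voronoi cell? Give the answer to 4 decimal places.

1. box [0,16]×[0,39]: [(0, 0) (16, 0) (16, 39) (0, 39)]
2. ⊥bis P4·P0 via (8.355,17.02): [(0, 13.3729) (0, 0) (16, 0) (16, 20.3572)]  |A|=269.8406
3. ⊥bis P4·P1 via (7.91,9.07): [(4.8, 15.4682) (12.3186, 0) (16, 0) (16, 20.3572)]  |A|=142.4719
4. ⊥bis P4·P2 via (8.825,6.615): [(4.8, 15.4682) (9.2113, 6.3928) (16, 2.4883) (16, 20.3572)]  |A|=122.2587
5. ⊥bis P4·P3 via (8.46,10.01): [(6.9557, 16.4092) (9.3258, 6.327) (16, 2.4883) (16, 20.3572)]  |A|=109.9023
6. ⊥bis P4·P5 via (6.655,20.42): [(6.9557, 16.4092) (9.3258, 6.327) (16, 2.4883) (16, 20.3572)]  |A|=109.9023
7. ⊥bis P4·P6 via (6.745,22.75): [(6.9557, 16.4092) (9.3258, 6.327) (16, 2.4883) (16, 20.3572)]  |A|=109.9023
8. ⊥bis P4·P7 via (10.12,7.49): [(6.9557, 16.4092) (8.9644, 7.8642) (16, 5.586) (16, 20.3572)]  |A|=94.5688
9. ⊥bis P4·P8 via (10.42,11.165): [(8.7325, 8.8507) (8.9644, 7.8642) (16, 5.586) (16, 18.8176)]  |A|=51.2864
10. canonical 4-gon: [(8.7325, 8.8507) (8.9644, 7.8642) (16, 5.586) (16, 18.8176)]
11. shoelace: 51.2864

Area of P4's cell: 51.2864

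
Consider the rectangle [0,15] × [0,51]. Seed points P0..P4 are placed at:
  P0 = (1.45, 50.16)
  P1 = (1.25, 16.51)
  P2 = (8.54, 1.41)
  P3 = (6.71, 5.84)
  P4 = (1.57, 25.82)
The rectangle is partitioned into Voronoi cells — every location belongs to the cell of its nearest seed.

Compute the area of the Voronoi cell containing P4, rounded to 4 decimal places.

1. box [0,15]×[0,51]: [(0, 0) (15, 0) (15, 51) (0, 51)]
2. ⊥bis P4·P0 via (1.51,37.99): [(0, 37.9826) (0, 0) (15, 0) (15, 38.0565)]  |A|=570.293
3. ⊥bis P4·P1 via (1.41,21.165): [(0, 37.9826) (0, 21.2135) (15, 20.6979) (15, 38.0565)]  |A|=255.9578
4. ⊥bis P4·P2 via (5.055,13.615): [(0, 37.9826) (0, 21.2135) (15, 20.6979) (15, 38.0565)]  |A|=255.9578
5. ⊥bis P4·P3 via (4.14,15.83): [(0, 37.9826) (0, 21.2135) (15, 20.6979) (15, 38.0565)]  |A|=255.9578
6. canonical 4-gon: [(0, 37.9826) (0, 21.2135) (15, 20.6979) (15, 38.0565)]
7. shoelace: 255.9578

Area of P4's cell: 255.9578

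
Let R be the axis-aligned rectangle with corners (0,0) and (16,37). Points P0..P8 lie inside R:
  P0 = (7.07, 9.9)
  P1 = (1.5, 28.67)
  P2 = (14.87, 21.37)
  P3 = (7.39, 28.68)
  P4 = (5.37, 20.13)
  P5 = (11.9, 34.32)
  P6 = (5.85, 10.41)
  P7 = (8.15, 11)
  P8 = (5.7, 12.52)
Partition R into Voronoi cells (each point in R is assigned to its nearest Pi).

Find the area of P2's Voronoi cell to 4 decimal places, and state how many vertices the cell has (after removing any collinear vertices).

Area of P2's cell: 67.6057 (5 vertices)

1. box [0,16]×[0,37]: [(0, 0) (16, 0) (16, 37) (0, 37)]
2. ⊥bis P2·P0 via (10.97,15.635): [(0, 23.095) (16, 12.2144) (16, 37) (0, 37)]  |A|=309.5247
3. ⊥bis P2·P1 via (8.185,25.02): [(5.2023, 19.5572) (16, 12.2144) (16, 37) (14.7261, 37)]  |A|=144.9238
4. ⊥bis P2·P3 via (11.13,25.025): [(5.5533, 19.3186) (16, 12.2144) (16, 30.0083)]  |A|=92.9437
5. ⊥bis P2·P4 via (10.12,20.75): [(9.7467, 23.6096) (10.7699, 15.7711) (16, 12.2144) (16, 30.0083)]  |A|=74.3133
6. ⊥bis P2·P5 via (13.385,27.845): [(14.0306, 27.9931) (9.7467, 23.6096) (10.7699, 15.7711) (16, 12.2144) (16, 28.4447)]  |A|=72.7737
7. ⊥bis P2·P6 via (10.36,15.89): [(14.0306, 27.9931) (9.7467, 23.6096) (10.7699, 15.7711) (16, 12.2144) (16, 28.4447)]  |A|=72.7737
8. ⊥bis P2·P7 via (11.51,16.185): [(14.0306, 27.9931) (9.7467, 23.6096) (10.6425, 16.7472) (16, 13.2754) (16, 28.4447)]  |A|=67.6057
9. ⊥bis P2·P8 via (10.285,16.945): [(14.0306, 27.9931) (9.7467, 23.6096) (10.6425, 16.7472) (16, 13.2754) (16, 28.4447)]  |A|=67.6057
10. canonical 5-gon: [(14.0306, 27.9931) (9.7467, 23.6096) (10.6425, 16.7472) (16, 13.2754) (16, 28.4447)]
11. shoelace: 67.6057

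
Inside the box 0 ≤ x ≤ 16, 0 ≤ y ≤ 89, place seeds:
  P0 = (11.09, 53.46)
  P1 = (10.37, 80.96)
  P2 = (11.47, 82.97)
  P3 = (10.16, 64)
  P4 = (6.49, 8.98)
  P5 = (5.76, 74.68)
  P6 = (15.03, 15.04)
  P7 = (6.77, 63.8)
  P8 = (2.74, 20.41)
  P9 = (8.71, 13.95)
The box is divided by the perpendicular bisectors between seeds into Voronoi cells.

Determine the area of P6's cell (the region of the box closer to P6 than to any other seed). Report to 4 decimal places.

Area of P6's cell: 94.2064

1. box [0,16]×[0,89]: [(0, 0) (16, 0) (16, 89) (0, 89)]
2. ⊥bis P6·P0 via (13.06,34.25): [(0, 32.9107) (0, 0) (16, 0) (16, 34.5515)]  |A|=539.6975
3. ⊥bis P6·P1 via (12.7,48): [(0, 32.9107) (0, 0) (16, 0) (16, 34.5515)]  |A|=539.6975
4. ⊥bis P6·P2 via (13.25,49.005): [(0, 32.9107) (0, 0) (16, 0) (16, 34.5515)]  |A|=539.6975
5. ⊥bis P6·P3 via (12.595,39.52): [(0, 32.9107) (0, 0) (16, 0) (16, 34.5515)]  |A|=539.6975
6. ⊥bis P6·P4 via (10.76,12.01): [(0, 32.9107) (0, 27.1734) (16, 4.6256) (16, 34.5515)]  |A|=285.3054
7. ⊥bis P6·P5 via (10.395,44.86): [(0, 32.9107) (0, 27.1734) (16, 4.6256) (16, 34.5515)]  |A|=285.3054
8. ⊥bis P6·P7 via (10.9,39.42): [(0, 32.9107) (0, 27.1734) (16, 4.6256) (16, 34.5515)]  |A|=285.3054
9. ⊥bis P6·P8 via (8.885,17.725): [(8.0541, 15.8233) (16, 4.6256) (16, 34.0087)]  |A|=116.738
10. ⊥bis P6·P9 via (11.87,14.495): [(10.6258, 21.7091) (12.7926, 9.1456) (16, 4.6256) (16, 34.0087)]  |A|=94.2064
11. canonical 4-gon: [(10.6258, 21.7091) (12.7926, 9.1456) (16, 4.6256) (16, 34.0087)]
12. shoelace: 94.2064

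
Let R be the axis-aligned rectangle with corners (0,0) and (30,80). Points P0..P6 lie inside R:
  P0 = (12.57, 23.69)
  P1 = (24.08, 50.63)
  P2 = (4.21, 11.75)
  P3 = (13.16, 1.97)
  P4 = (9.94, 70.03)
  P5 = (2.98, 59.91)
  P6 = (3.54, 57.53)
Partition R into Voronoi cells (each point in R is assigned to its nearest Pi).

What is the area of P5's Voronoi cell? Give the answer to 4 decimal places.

1. box [0,30]×[0,80]: [(0, 0) (30, 0) (30, 80) (0, 80)]
2. ⊥bis P5·P0 via (7.775,41.8): [(0, 39.7414) (30, 47.6845) (30, 80) (0, 80)]  |A|=1088.6109
3. ⊥bis P5·P1 via (13.53,55.27): [(0, 39.7414) (7.5834, 41.7493) (24.4065, 80) (0, 80)]  |A|=619.4328
4. ⊥bis P5·P2 via (3.595,35.83): [(0, 39.7414) (7.5834, 41.7493) (24.4065, 80) (0, 80)]  |A|=619.4328
5. ⊥bis P5·P3 via (8.07,30.94): [(0, 39.7414) (7.5834, 41.7493) (24.4065, 80) (0, 80)]  |A|=619.4328
6. ⊥bis P5·P4 via (6.46,64.97): [(0, 69.4128) (0, 39.7414) (7.5834, 41.7493) (15.1635, 58.9842)]  |A|=282.7019
7. ⊥bis P5·P6 via (3.26,58.72): [(12.4154, 60.8742) (0, 69.4128) (0, 57.9529)]  |A|=71.1395
8. canonical 3-gon: [(12.4154, 60.8742) (0, 69.4128) (0, 57.9529)]
9. shoelace: 71.1395

Area of P5's cell: 71.1395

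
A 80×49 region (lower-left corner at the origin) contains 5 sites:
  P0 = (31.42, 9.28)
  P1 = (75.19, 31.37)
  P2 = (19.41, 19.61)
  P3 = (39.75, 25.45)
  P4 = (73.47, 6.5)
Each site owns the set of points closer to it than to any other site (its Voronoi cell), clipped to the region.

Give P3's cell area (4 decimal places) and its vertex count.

Area of P3's cell: 1040.0990 (5 vertices)

1. box [0,80]×[0,49]: [(0, 0) (80, 0) (80, 49) (0, 49)]
2. ⊥bis P3·P0 via (35.585,17.365): [(0, 35.6967) (69.2935, 0) (80, 0) (80, 49) (0, 49)]  |A|=2683.226
3. ⊥bis P3·P1 via (57.47,28.41): [(0, 35.6967) (61.5493, 3.9895) (54.0306, 49) (0, 49)]  |A|=1625.3781
4. ⊥bis P3·P2 via (29.58,22.53): [(30.278, 20.0989) (61.5493, 3.9895) (54.0306, 49) (21.98, 49)]  |A|=1106.3564
5. ⊥bis P3·P4 via (56.61,15.975): [(30.278, 20.0989) (52.4955, 8.6535) (58.8742, 20.0039) (54.0306, 49) (21.98, 49)]  |A|=1040.099
6. canonical 5-gon: [(30.278, 20.0989) (52.4955, 8.6535) (58.8742, 20.0039) (54.0306, 49) (21.98, 49)]
7. shoelace: 1040.099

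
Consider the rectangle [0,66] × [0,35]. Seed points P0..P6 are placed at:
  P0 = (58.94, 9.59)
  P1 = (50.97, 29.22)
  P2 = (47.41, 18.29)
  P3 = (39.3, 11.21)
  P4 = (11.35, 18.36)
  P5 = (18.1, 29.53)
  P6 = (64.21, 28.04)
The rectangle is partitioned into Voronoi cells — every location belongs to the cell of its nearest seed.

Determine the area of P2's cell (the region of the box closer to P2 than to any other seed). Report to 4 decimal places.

Area of P2's cell: 211.9143

1. box [0,66]×[0,35]: [(0, 0) (66, 0) (66, 35) (0, 35)]
2. ⊥bis P2·P0 via (53.175,13.94): [(0, 0) (42.6565, 0) (66, 30.9368) (66, 35) (0, 35)]  |A|=1948.9137
3. ⊥bis P2·P1 via (49.19,23.755): [(0, 0) (42.6565, 0) (58.3337, 20.7768) (14.6653, 35) (0, 35)]  |A|=1568.2673
4. ⊥bis P2·P3 via (43.355,14.75): [(48.9502, 8.3409) (58.3337, 20.7768) (30.0519, 29.9885)]  |A|=219.0749
5. ⊥bis P2·P4 via (29.38,18.325): [(48.9502, 8.3409) (58.3337, 20.7768) (30.0519, 29.9885)]  |A|=219.0749
6. ⊥bis P2·P5 via (32.755,23.91): [(33.5496, 25.9819) (48.9502, 8.3409) (58.3337, 20.7768) (34.527, 28.5309)]  |A|=212.6591
7. ⊥bis P2·P6 via (55.81,23.165): [(33.5496, 25.9819) (48.9502, 8.3409) (57.6906, 19.9245) (56.9308, 21.2337) (34.527, 28.5309)]  |A|=211.9143
8. canonical 5-gon: [(33.5496, 25.9819) (48.9502, 8.3409) (57.6906, 19.9245) (56.9308, 21.2337) (34.527, 28.5309)]
9. shoelace: 211.9143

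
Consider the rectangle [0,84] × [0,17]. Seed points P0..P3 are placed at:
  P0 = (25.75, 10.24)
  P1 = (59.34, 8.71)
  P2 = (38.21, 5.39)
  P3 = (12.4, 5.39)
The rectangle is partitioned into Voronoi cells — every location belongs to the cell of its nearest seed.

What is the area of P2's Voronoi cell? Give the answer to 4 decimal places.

Area of P2's cell: 277.1092

1. box [0,84]×[0,17]: [(0, 0) (84, 0) (84, 17) (0, 17)]
2. ⊥bis P2·P0 via (31.98,7.815): [(28.938, 0) (84, 0) (84, 17) (35.5552, 17)]  |A|=879.8072
3. ⊥bis P2·P1 via (48.775,7.05): [(28.938, 0) (49.8827, 0) (47.2116, 17) (35.5552, 17)]  |A|=277.1092
4. ⊥bis P2·P3 via (25.305,5.39): [(28.938, 0) (49.8827, 0) (47.2116, 17) (35.5552, 17)]  |A|=277.1092
5. canonical 4-gon: [(28.938, 0) (49.8827, 0) (47.2116, 17) (35.5552, 17)]
6. shoelace: 277.1092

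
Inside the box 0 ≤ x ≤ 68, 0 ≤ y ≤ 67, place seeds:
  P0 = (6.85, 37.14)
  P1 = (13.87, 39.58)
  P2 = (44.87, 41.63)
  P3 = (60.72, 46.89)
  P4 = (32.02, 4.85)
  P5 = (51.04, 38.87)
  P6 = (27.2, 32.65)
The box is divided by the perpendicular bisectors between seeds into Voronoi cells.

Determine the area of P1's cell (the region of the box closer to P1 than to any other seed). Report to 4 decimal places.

Area of P1's cell: 686.1495

1. box [0,68]×[0,67]: [(0, 0) (68, 0) (68, 67) (0, 67)]
2. ⊥bis P1·P0 via (10.36,38.36): [(23.6931, 0) (68, 0) (68, 67) (0.4054, 67)]  |A|=3748.7015
3. ⊥bis P1·P2 via (29.37,40.605): [(23.6931, 0) (32.0552, 0) (27.6245, 67) (0.4054, 67)]  |A|=1191.9713
4. ⊥bis P1·P3 via (37.295,43.235): [(23.6931, 0) (32.0552, 0) (27.6245, 67) (0.4054, 67)]  |A|=1191.9713
5. ⊥bis P1·P4 via (22.945,22.215): [(17.0436, 19.1309) (30.3309, 26.0749) (27.6245, 67) (0.4054, 67)]  |A|=932.7659
6. ⊥bis P1·P5 via (32.455,39.225): [(17.0436, 19.1309) (30.3309, 26.0749) (27.6245, 67) (0.4054, 67)]  |A|=932.7659
7. ⊥bis P1·P6 via (20.535,36.115): [(14.9046, 25.2849) (28.6364, 51.6982) (27.6245, 67) (0.4054, 67)]  |A|=686.1495
8. canonical 4-gon: [(14.9046, 25.2849) (28.6364, 51.6982) (27.6245, 67) (0.4054, 67)]
9. shoelace: 686.1495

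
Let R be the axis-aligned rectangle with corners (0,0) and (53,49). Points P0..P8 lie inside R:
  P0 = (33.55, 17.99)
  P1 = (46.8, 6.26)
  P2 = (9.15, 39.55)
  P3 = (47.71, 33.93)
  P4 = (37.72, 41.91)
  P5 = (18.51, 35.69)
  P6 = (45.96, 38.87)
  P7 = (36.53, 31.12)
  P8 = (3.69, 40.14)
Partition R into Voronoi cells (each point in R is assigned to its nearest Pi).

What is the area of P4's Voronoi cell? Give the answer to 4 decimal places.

Area of P4's cell: 194.9206

1. box [0,53]×[0,49]: [(0, 0) (53, 0) (53, 49) (0, 49)]
2. ⊥bis P4·P0 via (35.635,29.95): [(0, 36.1623) (53, 26.9227) (53, 49) (0, 49)]  |A|=925.2467
3. ⊥bis P4·P1 via (42.26,24.085): [(0, 36.1623) (53, 26.9227) (53, 49) (0, 49)]  |A|=925.2467
4. ⊥bis P4·P2 via (23.435,40.73): [(24.1602, 31.9504) (53, 26.9227) (53, 49) (22.7519, 49)]  |A|=576.2107
5. ⊥bis P4·P3 via (42.715,37.92): [(24.1602, 31.9504) (36.2614, 29.8408) (51.5657, 49) (22.7519, 49)]  |A|=377.6989
6. ⊥bis P4·P5 via (28.115,38.8): [(30.7021, 30.81) (36.2614, 29.8408) (51.5657, 49) (24.8123, 49)]  |A|=303.9938
7. ⊥bis P4·P6 via (41.84,40.39): [(30.7021, 30.81) (36.2614, 29.8408) (39.3957, 33.7646) (45.0165, 49) (24.8123, 49)]  |A|=254.1041
8. ⊥bis P4·P7 via (37.125,36.515): [(28.5486, 37.4609) (40.2819, 36.1668) (45.0165, 49) (24.8123, 49)]  |A|=194.9206
9. ⊥bis P4·P8 via (20.705,41.025): [(28.5486, 37.4609) (40.2819, 36.1668) (45.0165, 49) (24.8123, 49)]  |A|=194.9206
10. canonical 4-gon: [(28.5486, 37.4609) (40.2819, 36.1668) (45.0165, 49) (24.8123, 49)]
11. shoelace: 194.9206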